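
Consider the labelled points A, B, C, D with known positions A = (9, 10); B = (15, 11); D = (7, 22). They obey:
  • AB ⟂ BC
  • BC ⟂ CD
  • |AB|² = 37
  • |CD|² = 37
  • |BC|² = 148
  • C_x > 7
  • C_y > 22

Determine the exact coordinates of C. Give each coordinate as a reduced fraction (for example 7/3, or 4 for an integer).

1. C_x = 13  [[AB ⟂ BC ⇒ 6x+1y-101=0] ∩ [|C−(7, 22)|²=37]]
2. C_y = 23  [[AB ⟂ BC ⇒ 6x+1y-101=0] ∩ [|C−(7, 22)|²=37]]
   so C = (13, 23)

C = (13, 23)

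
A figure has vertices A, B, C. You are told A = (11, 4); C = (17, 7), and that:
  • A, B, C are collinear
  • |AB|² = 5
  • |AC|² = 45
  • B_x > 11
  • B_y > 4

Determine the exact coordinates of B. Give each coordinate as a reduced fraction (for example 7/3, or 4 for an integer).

B = (13, 5)

1. B_x = 13  [[A, B, C are collinear ⇒ 3x-6y-9=0] ∩ [|B−(11, 4)|²=5]]
2. B_y = 5  [[A, B, C are collinear ⇒ 3x-6y-9=0] ∩ [|B−(11, 4)|²=5]]
   so B = (13, 5)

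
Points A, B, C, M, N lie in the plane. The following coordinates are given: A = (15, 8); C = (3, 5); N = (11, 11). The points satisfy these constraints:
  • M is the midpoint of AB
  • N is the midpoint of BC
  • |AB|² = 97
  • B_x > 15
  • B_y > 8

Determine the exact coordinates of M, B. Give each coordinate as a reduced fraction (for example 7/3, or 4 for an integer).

M = (17, 25/2)
B = (19, 17)

1. B_x = 19  [B = 2·N−C = 2·(11, 11)−(3, 5)]
2. B_y = 17  [B = 2·N−C = 2·(11, 11)−(3, 5)]
   so B = (19, 17)
3. M_x = 17  [2·M = A+B = (15, 8)+(19, 17)]
4. M_y = 25/2  [2·M = A+B = (15, 8)+(19, 17)]
   so M = (17, 25/2)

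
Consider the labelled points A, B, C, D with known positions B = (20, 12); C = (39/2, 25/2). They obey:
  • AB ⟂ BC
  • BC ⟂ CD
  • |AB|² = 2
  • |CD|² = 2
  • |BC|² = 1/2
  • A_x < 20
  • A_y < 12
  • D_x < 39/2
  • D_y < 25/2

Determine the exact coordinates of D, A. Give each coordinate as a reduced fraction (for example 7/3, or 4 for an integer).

D = (37/2, 23/2)
A = (19, 11)

1. D_x = 37/2  [[BC ⟂ CD ⇒ -1/2x+1/2y+7/2=0] ∩ [|D−(39/2, 25/2)|²=2]]
2. D_y = 23/2  [[BC ⟂ CD ⇒ -1/2x+1/2y+7/2=0] ∩ [|D−(39/2, 25/2)|²=2]]
   so D = (37/2, 23/2)
3. A_x = 19  [[AB ⟂ BC ⇒ 1/2x-1/2y-4=0] ∩ [|A−(20, 12)|²=2]]
4. A_y = 11  [[AB ⟂ BC ⇒ 1/2x-1/2y-4=0] ∩ [|A−(20, 12)|²=2]]
   so A = (19, 11)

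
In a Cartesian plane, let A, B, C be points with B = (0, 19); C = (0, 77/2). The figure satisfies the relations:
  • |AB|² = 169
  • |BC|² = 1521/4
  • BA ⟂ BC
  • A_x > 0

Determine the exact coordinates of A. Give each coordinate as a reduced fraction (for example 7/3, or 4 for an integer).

1. A_x = 13  [[BA ⟂ BC ⇒ 39/2y-741/2=0] ∩ [|A−(0, 19)|²=169]]
2. A_y = 19  [[BA ⟂ BC ⇒ 39/2y-741/2=0] ∩ [|A−(0, 19)|²=169]]
   so A = (13, 19)

A = (13, 19)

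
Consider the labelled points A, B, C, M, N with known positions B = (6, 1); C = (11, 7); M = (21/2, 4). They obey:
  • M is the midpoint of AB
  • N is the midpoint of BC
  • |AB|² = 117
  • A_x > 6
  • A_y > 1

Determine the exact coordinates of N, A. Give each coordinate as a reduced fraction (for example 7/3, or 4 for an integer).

1. A_x = 15  [A = 2·M−B = 2·(21/2, 4)−(6, 1)]
2. A_y = 7  [A = 2·M−B = 2·(21/2, 4)−(6, 1)]
   so A = (15, 7)
3. N_x = 17/2  [2·N = B+C = (6, 1)+(11, 7)]
4. N_y = 4  [2·N = B+C = (6, 1)+(11, 7)]
   so N = (17/2, 4)

N = (17/2, 4)
A = (15, 7)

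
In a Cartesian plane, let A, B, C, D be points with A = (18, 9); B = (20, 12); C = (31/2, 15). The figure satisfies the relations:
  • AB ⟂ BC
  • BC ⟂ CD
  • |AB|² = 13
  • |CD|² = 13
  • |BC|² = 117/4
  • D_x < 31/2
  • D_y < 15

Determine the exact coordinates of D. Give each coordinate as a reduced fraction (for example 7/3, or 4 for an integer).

D = (27/2, 12)

1. D_x = 27/2  [[BC ⟂ CD ⇒ -9/2x+3y+99/4=0] ∩ [|D−(31/2, 15)|²=13]]
2. D_y = 12  [[BC ⟂ CD ⇒ -9/2x+3y+99/4=0] ∩ [|D−(31/2, 15)|²=13]]
   so D = (27/2, 12)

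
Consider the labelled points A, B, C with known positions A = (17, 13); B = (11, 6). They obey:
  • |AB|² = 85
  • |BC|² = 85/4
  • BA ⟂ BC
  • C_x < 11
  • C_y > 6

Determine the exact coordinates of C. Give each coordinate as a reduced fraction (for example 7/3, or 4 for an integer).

C = (15/2, 9)

1. C_x = 15/2  [[BA ⟂ BC ⇒ 6x+7y-108=0] ∩ [|C−(11, 6)|²=85/4]]
2. C_y = 9  [[BA ⟂ BC ⇒ 6x+7y-108=0] ∩ [|C−(11, 6)|²=85/4]]
   so C = (15/2, 9)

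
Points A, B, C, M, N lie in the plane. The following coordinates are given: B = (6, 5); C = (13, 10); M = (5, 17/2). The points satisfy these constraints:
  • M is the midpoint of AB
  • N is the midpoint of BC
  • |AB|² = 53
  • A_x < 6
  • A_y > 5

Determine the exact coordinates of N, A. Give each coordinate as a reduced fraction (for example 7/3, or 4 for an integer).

1. A_x = 4  [A = 2·M−B = 2·(5, 17/2)−(6, 5)]
2. A_y = 12  [A = 2·M−B = 2·(5, 17/2)−(6, 5)]
   so A = (4, 12)
3. N_x = 19/2  [2·N = B+C = (6, 5)+(13, 10)]
4. N_y = 15/2  [2·N = B+C = (6, 5)+(13, 10)]
   so N = (19/2, 15/2)

N = (19/2, 15/2)
A = (4, 12)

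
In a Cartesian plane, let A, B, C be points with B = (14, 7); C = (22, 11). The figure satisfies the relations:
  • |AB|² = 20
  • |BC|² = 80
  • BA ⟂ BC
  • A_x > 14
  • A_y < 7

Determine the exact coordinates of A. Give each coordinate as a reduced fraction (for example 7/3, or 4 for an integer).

1. A_x = 16  [[BA ⟂ BC ⇒ 8x+4y-140=0] ∩ [|A−(14, 7)|²=20]]
2. A_y = 3  [[BA ⟂ BC ⇒ 8x+4y-140=0] ∩ [|A−(14, 7)|²=20]]
   so A = (16, 3)

A = (16, 3)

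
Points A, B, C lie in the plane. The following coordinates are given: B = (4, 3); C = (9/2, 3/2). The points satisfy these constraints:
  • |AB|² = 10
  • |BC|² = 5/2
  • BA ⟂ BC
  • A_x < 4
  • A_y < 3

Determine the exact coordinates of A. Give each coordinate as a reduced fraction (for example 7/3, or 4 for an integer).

A = (1, 2)

1. A_x = 1  [[BA ⟂ BC ⇒ 1/2x-3/2y+5/2=0] ∩ [|A−(4, 3)|²=10]]
2. A_y = 2  [[BA ⟂ BC ⇒ 1/2x-3/2y+5/2=0] ∩ [|A−(4, 3)|²=10]]
   so A = (1, 2)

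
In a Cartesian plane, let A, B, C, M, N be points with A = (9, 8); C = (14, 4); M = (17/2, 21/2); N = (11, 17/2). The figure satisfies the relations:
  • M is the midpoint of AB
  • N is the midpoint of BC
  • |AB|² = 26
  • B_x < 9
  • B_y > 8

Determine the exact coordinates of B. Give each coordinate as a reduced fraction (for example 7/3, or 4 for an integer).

B = (8, 13)

1. B_x = 8  [B = 2·M−A = 2·(17/2, 21/2)−(9, 8)]
2. B_y = 13  [B = 2·M−A = 2·(17/2, 21/2)−(9, 8)]
   so B = (8, 13)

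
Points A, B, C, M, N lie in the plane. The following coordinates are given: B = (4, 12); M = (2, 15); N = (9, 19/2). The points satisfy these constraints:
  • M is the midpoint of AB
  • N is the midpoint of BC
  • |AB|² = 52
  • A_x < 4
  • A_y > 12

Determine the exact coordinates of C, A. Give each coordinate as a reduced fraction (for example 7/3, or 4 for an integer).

C = (14, 7)
A = (0, 18)

1. A_x = 0  [A = 2·M−B = 2·(2, 15)−(4, 12)]
2. A_y = 18  [A = 2·M−B = 2·(2, 15)−(4, 12)]
   so A = (0, 18)
3. C_x = 14  [C = 2·N−B = 2·(9, 19/2)−(4, 12)]
4. C_y = 7  [C = 2·N−B = 2·(9, 19/2)−(4, 12)]
   so C = (14, 7)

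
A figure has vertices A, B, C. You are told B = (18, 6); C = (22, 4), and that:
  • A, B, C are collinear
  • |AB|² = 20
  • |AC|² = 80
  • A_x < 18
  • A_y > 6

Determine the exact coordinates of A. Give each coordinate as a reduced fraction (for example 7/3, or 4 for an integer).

1. A_x = 14  [[A, B, C are collinear ⇒ 2x+4y-60=0] ∩ [|A−(18, 6)|²=20]]
2. A_y = 8  [[A, B, C are collinear ⇒ 2x+4y-60=0] ∩ [|A−(18, 6)|²=20]]
   so A = (14, 8)

A = (14, 8)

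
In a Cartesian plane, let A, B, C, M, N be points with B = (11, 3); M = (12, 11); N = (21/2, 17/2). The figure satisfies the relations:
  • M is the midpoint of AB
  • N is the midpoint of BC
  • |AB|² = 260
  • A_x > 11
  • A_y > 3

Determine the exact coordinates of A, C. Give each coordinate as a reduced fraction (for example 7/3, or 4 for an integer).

1. A_x = 13  [A = 2·M−B = 2·(12, 11)−(11, 3)]
2. A_y = 19  [A = 2·M−B = 2·(12, 11)−(11, 3)]
   so A = (13, 19)
3. C_x = 10  [C = 2·N−B = 2·(21/2, 17/2)−(11, 3)]
4. C_y = 14  [C = 2·N−B = 2·(21/2, 17/2)−(11, 3)]
   so C = (10, 14)

A = (13, 19)
C = (10, 14)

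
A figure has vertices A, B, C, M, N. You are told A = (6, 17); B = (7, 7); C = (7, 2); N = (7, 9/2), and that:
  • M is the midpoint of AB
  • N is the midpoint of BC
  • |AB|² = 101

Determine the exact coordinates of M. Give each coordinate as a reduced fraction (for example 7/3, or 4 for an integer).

M = (13/2, 12)

1. M_x = 13/2  [2·M = A+B = (6, 17)+(7, 7)]
2. M_y = 12  [2·M = A+B = (6, 17)+(7, 7)]
   so M = (13/2, 12)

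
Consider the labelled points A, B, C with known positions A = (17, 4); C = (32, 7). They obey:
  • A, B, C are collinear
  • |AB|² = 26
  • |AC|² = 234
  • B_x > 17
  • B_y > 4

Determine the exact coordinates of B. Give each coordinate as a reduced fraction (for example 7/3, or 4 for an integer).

B = (22, 5)

1. B_x = 22  [[A, B, C are collinear ⇒ 3x-15y+9=0] ∩ [|B−(17, 4)|²=26]]
2. B_y = 5  [[A, B, C are collinear ⇒ 3x-15y+9=0] ∩ [|B−(17, 4)|²=26]]
   so B = (22, 5)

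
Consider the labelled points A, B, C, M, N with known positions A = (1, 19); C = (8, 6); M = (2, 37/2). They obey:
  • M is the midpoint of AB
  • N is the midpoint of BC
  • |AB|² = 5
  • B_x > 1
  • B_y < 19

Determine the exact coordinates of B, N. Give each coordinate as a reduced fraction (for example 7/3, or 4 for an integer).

1. B_x = 3  [B = 2·M−A = 2·(2, 37/2)−(1, 19)]
2. B_y = 18  [B = 2·M−A = 2·(2, 37/2)−(1, 19)]
   so B = (3, 18)
3. N_x = 11/2  [2·N = B+C = (3, 18)+(8, 6)]
4. N_y = 12  [2·N = B+C = (3, 18)+(8, 6)]
   so N = (11/2, 12)

B = (3, 18)
N = (11/2, 12)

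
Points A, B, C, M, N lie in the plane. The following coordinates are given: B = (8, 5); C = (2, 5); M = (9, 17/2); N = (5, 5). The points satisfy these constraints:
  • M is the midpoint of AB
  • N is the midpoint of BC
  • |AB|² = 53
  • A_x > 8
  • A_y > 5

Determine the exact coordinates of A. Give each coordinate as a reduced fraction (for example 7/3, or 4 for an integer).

1. A_x = 10  [A = 2·M−B = 2·(9, 17/2)−(8, 5)]
2. A_y = 12  [A = 2·M−B = 2·(9, 17/2)−(8, 5)]
   so A = (10, 12)

A = (10, 12)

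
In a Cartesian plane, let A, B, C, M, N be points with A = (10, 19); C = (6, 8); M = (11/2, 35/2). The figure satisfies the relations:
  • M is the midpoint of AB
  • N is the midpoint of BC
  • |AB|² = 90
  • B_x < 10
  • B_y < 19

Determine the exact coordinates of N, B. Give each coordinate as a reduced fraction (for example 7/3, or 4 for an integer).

N = (7/2, 12)
B = (1, 16)

1. B_x = 1  [B = 2·M−A = 2·(11/2, 35/2)−(10, 19)]
2. B_y = 16  [B = 2·M−A = 2·(11/2, 35/2)−(10, 19)]
   so B = (1, 16)
3. N_x = 7/2  [2·N = B+C = (1, 16)+(6, 8)]
4. N_y = 12  [2·N = B+C = (1, 16)+(6, 8)]
   so N = (7/2, 12)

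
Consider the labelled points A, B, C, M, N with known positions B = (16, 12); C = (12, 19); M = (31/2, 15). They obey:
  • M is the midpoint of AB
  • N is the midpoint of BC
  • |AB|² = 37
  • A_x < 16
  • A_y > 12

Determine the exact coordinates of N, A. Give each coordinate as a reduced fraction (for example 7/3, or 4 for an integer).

N = (14, 31/2)
A = (15, 18)

1. A_x = 15  [A = 2·M−B = 2·(31/2, 15)−(16, 12)]
2. A_y = 18  [A = 2·M−B = 2·(31/2, 15)−(16, 12)]
   so A = (15, 18)
3. N_x = 14  [2·N = B+C = (16, 12)+(12, 19)]
4. N_y = 31/2  [2·N = B+C = (16, 12)+(12, 19)]
   so N = (14, 31/2)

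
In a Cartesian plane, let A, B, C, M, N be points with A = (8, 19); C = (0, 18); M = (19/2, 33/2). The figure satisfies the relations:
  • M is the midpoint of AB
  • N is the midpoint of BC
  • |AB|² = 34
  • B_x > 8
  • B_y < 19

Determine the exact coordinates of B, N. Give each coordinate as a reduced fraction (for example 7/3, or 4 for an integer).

1. B_x = 11  [B = 2·M−A = 2·(19/2, 33/2)−(8, 19)]
2. B_y = 14  [B = 2·M−A = 2·(19/2, 33/2)−(8, 19)]
   so B = (11, 14)
3. N_x = 11/2  [2·N = B+C = (11, 14)+(0, 18)]
4. N_y = 16  [2·N = B+C = (11, 14)+(0, 18)]
   so N = (11/2, 16)

B = (11, 14)
N = (11/2, 16)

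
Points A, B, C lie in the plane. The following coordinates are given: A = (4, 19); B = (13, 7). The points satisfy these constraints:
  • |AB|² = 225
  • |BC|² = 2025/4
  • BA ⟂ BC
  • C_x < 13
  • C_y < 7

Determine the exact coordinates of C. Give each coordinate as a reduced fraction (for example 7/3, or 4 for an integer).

1. C_x = -5  [[BA ⟂ BC ⇒ -9x+12y+33=0] ∩ [|C−(13, 7)|²=2025/4]]
2. C_y = -13/2  [[BA ⟂ BC ⇒ -9x+12y+33=0] ∩ [|C−(13, 7)|²=2025/4]]
   so C = (-5, -13/2)

C = (-5, -13/2)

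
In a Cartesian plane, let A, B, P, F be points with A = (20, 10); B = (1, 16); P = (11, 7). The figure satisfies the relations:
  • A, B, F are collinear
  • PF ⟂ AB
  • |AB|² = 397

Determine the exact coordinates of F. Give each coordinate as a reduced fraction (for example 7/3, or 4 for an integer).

F = (5033/397, 4888/397)

1. F_x = 5033/397  [[A, B, F are collinear ⇒ -6x-19y+310=0] ∩ [PF ⟂ AB ⇒ -19x+6y+167=0]]
2. F_y = 4888/397  [[A, B, F are collinear ⇒ -6x-19y+310=0] ∩ [PF ⟂ AB ⇒ -19x+6y+167=0]]
   so F = (5033/397, 4888/397)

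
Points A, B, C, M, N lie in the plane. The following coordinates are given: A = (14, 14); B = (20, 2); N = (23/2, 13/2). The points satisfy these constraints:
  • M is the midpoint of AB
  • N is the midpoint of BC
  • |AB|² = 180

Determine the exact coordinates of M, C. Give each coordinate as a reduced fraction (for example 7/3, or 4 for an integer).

M = (17, 8)
C = (3, 11)

1. M_x = 17  [2·M = A+B = (14, 14)+(20, 2)]
2. M_y = 8  [2·M = A+B = (14, 14)+(20, 2)]
   so M = (17, 8)
3. C_x = 3  [C = 2·N−B = 2·(23/2, 13/2)−(20, 2)]
4. C_y = 11  [C = 2·N−B = 2·(23/2, 13/2)−(20, 2)]
   so C = (3, 11)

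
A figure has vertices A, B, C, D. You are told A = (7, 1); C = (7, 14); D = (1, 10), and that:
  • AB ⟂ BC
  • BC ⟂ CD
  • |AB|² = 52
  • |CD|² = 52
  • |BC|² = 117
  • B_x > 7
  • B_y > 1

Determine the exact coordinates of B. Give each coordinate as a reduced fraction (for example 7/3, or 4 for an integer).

B = (13, 5)

1. B_x = 13  [[BC ⟂ CD ⇒ 6x+4y-98=0] ∩ [|B−(7, 1)|²=52]]
2. B_y = 5  [[BC ⟂ CD ⇒ 6x+4y-98=0] ∩ [|B−(7, 1)|²=52]]
   so B = (13, 5)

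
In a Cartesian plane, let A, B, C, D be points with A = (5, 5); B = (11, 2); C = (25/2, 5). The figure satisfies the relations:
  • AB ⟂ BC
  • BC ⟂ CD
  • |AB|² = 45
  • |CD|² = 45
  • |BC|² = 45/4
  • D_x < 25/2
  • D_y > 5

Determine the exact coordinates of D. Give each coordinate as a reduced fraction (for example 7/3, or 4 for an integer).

1. D_x = 13/2  [[BC ⟂ CD ⇒ 3/2x+3y-135/4=0] ∩ [|D−(25/2, 5)|²=45]]
2. D_y = 8  [[BC ⟂ CD ⇒ 3/2x+3y-135/4=0] ∩ [|D−(25/2, 5)|²=45]]
   so D = (13/2, 8)

D = (13/2, 8)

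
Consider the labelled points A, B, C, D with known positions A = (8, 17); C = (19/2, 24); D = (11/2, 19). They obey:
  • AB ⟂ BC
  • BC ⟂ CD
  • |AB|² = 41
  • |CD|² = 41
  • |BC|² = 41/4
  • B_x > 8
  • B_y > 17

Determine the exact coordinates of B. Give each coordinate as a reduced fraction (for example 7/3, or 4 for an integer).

1. B_x = 12  [[BC ⟂ CD ⇒ 4x+5y-158=0] ∩ [|B−(8, 17)|²=41]]
2. B_y = 22  [[BC ⟂ CD ⇒ 4x+5y-158=0] ∩ [|B−(8, 17)|²=41]]
   so B = (12, 22)

B = (12, 22)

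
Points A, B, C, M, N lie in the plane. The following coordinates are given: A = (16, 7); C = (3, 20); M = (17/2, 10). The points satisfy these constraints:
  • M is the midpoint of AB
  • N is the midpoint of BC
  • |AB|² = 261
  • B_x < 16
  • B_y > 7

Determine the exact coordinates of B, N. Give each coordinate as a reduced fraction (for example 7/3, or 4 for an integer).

1. B_x = 1  [B = 2·M−A = 2·(17/2, 10)−(16, 7)]
2. B_y = 13  [B = 2·M−A = 2·(17/2, 10)−(16, 7)]
   so B = (1, 13)
3. N_x = 2  [2·N = B+C = (1, 13)+(3, 20)]
4. N_y = 33/2  [2·N = B+C = (1, 13)+(3, 20)]
   so N = (2, 33/2)

B = (1, 13)
N = (2, 33/2)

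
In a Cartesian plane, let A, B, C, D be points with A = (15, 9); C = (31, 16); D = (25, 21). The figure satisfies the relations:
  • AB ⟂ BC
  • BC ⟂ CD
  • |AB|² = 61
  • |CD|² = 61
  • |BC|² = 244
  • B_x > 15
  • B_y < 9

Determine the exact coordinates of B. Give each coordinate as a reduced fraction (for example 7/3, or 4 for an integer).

1. B_x = 21  [[BC ⟂ CD ⇒ 6x-5y-106=0] ∩ [|B−(15, 9)|²=61]]
2. B_y = 4  [[BC ⟂ CD ⇒ 6x-5y-106=0] ∩ [|B−(15, 9)|²=61]]
   so B = (21, 4)

B = (21, 4)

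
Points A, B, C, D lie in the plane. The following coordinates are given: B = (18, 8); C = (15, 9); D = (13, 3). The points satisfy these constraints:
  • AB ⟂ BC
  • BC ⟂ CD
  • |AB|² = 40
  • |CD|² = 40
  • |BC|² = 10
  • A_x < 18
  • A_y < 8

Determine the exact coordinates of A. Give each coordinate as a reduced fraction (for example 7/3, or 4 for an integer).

1. A_x = 16  [[AB ⟂ BC ⇒ 3x-1y-46=0] ∩ [|A−(18, 8)|²=40]]
2. A_y = 2  [[AB ⟂ BC ⇒ 3x-1y-46=0] ∩ [|A−(18, 8)|²=40]]
   so A = (16, 2)

A = (16, 2)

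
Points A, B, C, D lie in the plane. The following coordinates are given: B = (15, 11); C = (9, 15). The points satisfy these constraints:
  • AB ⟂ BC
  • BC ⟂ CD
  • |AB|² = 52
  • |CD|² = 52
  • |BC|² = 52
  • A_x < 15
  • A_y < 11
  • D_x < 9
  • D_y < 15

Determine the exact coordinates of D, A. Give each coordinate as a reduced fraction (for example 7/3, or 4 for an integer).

1. D_x = 5  [[BC ⟂ CD ⇒ -6x+4y-6=0] ∩ [|D−(9, 15)|²=52]]
2. D_y = 9  [[BC ⟂ CD ⇒ -6x+4y-6=0] ∩ [|D−(9, 15)|²=52]]
   so D = (5, 9)
3. A_x = 11  [[AB ⟂ BC ⇒ 6x-4y-46=0] ∩ [|A−(15, 11)|²=52]]
4. A_y = 5  [[AB ⟂ BC ⇒ 6x-4y-46=0] ∩ [|A−(15, 11)|²=52]]
   so A = (11, 5)

D = (5, 9)
A = (11, 5)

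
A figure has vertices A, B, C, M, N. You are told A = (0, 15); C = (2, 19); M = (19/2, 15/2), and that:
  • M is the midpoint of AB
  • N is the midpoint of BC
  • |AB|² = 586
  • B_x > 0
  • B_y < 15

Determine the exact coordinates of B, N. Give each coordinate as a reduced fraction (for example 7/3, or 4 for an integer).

B = (19, 0)
N = (21/2, 19/2)

1. B_x = 19  [B = 2·M−A = 2·(19/2, 15/2)−(0, 15)]
2. B_y = 0  [B = 2·M−A = 2·(19/2, 15/2)−(0, 15)]
   so B = (19, 0)
3. N_x = 21/2  [2·N = B+C = (19, 0)+(2, 19)]
4. N_y = 19/2  [2·N = B+C = (19, 0)+(2, 19)]
   so N = (21/2, 19/2)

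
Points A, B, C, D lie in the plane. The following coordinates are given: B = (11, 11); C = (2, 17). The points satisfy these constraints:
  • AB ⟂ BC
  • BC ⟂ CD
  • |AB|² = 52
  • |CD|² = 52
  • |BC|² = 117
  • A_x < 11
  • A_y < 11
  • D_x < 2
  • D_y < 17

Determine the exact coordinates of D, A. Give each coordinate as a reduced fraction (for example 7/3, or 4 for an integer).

1. D_x = -2  [[BC ⟂ CD ⇒ -9x+6y-84=0] ∩ [|D−(2, 17)|²=52]]
2. D_y = 11  [[BC ⟂ CD ⇒ -9x+6y-84=0] ∩ [|D−(2, 17)|²=52]]
   so D = (-2, 11)
3. A_x = 7  [[AB ⟂ BC ⇒ 9x-6y-33=0] ∩ [|A−(11, 11)|²=52]]
4. A_y = 5  [[AB ⟂ BC ⇒ 9x-6y-33=0] ∩ [|A−(11, 11)|²=52]]
   so A = (7, 5)

D = (-2, 11)
A = (7, 5)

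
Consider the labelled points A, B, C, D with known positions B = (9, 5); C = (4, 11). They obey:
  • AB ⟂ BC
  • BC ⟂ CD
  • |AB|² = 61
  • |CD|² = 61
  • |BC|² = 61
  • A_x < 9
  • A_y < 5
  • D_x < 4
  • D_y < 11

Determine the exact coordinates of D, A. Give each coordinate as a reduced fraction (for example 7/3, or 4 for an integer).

1. D_x = -2  [[BC ⟂ CD ⇒ -5x+6y-46=0] ∩ [|D−(4, 11)|²=61]]
2. D_y = 6  [[BC ⟂ CD ⇒ -5x+6y-46=0] ∩ [|D−(4, 11)|²=61]]
   so D = (-2, 6)
3. A_x = 3  [[AB ⟂ BC ⇒ 5x-6y-15=0] ∩ [|A−(9, 5)|²=61]]
4. A_y = 0  [[AB ⟂ BC ⇒ 5x-6y-15=0] ∩ [|A−(9, 5)|²=61]]
   so A = (3, 0)

D = (-2, 6)
A = (3, 0)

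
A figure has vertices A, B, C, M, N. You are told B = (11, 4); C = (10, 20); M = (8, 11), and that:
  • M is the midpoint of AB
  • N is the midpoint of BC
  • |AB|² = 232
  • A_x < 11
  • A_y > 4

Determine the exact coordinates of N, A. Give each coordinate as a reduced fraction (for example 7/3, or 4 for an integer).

1. A_x = 5  [A = 2·M−B = 2·(8, 11)−(11, 4)]
2. A_y = 18  [A = 2·M−B = 2·(8, 11)−(11, 4)]
   so A = (5, 18)
3. N_x = 21/2  [2·N = B+C = (11, 4)+(10, 20)]
4. N_y = 12  [2·N = B+C = (11, 4)+(10, 20)]
   so N = (21/2, 12)

N = (21/2, 12)
A = (5, 18)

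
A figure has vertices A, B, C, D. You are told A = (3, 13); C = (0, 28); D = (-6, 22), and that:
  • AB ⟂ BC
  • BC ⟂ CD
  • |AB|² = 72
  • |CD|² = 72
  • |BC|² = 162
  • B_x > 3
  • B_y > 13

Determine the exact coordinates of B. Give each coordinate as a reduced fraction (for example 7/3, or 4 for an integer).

B = (9, 19)

1. B_x = 9  [[BC ⟂ CD ⇒ 6x+6y-168=0] ∩ [|B−(3, 13)|²=72]]
2. B_y = 19  [[BC ⟂ CD ⇒ 6x+6y-168=0] ∩ [|B−(3, 13)|²=72]]
   so B = (9, 19)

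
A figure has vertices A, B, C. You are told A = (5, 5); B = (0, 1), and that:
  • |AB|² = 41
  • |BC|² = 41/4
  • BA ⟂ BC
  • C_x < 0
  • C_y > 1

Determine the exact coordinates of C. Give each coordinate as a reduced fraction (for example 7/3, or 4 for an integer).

C = (-2, 7/2)

1. C_x = -2  [[BA ⟂ BC ⇒ 5x+4y-4=0] ∩ [|C−(0, 1)|²=41/4]]
2. C_y = 7/2  [[BA ⟂ BC ⇒ 5x+4y-4=0] ∩ [|C−(0, 1)|²=41/4]]
   so C = (-2, 7/2)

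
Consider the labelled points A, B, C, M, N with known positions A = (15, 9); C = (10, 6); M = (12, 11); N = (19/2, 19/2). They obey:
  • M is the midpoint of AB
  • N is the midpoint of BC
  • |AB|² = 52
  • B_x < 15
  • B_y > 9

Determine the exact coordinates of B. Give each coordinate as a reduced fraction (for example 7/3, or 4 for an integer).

B = (9, 13)

1. B_x = 9  [B = 2·M−A = 2·(12, 11)−(15, 9)]
2. B_y = 13  [B = 2·M−A = 2·(12, 11)−(15, 9)]
   so B = (9, 13)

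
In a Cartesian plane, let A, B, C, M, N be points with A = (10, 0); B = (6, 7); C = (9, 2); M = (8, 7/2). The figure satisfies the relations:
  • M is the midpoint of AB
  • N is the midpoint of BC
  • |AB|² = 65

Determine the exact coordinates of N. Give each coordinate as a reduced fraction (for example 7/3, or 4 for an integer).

1. N_x = 15/2  [2·N = B+C = (6, 7)+(9, 2)]
2. N_y = 9/2  [2·N = B+C = (6, 7)+(9, 2)]
   so N = (15/2, 9/2)

N = (15/2, 9/2)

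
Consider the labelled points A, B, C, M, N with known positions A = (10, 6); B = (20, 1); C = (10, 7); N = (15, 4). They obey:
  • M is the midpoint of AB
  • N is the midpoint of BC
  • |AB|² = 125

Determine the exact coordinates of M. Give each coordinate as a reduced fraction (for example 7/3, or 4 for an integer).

1. M_x = 15  [2·M = A+B = (10, 6)+(20, 1)]
2. M_y = 7/2  [2·M = A+B = (10, 6)+(20, 1)]
   so M = (15, 7/2)

M = (15, 7/2)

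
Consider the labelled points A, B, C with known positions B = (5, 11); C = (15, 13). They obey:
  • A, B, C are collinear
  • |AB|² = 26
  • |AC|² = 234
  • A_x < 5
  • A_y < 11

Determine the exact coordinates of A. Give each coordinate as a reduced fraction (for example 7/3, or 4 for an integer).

1. A_x = 0  [[A, B, C are collinear ⇒ -2x+10y-100=0] ∩ [|A−(5, 11)|²=26]]
2. A_y = 10  [[A, B, C are collinear ⇒ -2x+10y-100=0] ∩ [|A−(5, 11)|²=26]]
   so A = (0, 10)

A = (0, 10)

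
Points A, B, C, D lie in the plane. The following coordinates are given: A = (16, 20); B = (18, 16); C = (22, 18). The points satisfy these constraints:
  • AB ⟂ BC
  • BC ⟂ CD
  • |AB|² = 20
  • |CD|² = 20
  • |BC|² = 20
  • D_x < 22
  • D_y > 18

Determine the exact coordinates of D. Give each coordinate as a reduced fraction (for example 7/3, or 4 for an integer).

D = (20, 22)

1. D_x = 20  [[BC ⟂ CD ⇒ 4x+2y-124=0] ∩ [|D−(22, 18)|²=20]]
2. D_y = 22  [[BC ⟂ CD ⇒ 4x+2y-124=0] ∩ [|D−(22, 18)|²=20]]
   so D = (20, 22)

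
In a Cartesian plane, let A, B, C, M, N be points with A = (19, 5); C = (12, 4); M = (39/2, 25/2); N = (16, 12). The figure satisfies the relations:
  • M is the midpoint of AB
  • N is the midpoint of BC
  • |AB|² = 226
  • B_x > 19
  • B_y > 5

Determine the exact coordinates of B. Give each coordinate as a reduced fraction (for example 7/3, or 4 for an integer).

1. B_x = 20  [B = 2·M−A = 2·(39/2, 25/2)−(19, 5)]
2. B_y = 20  [B = 2·M−A = 2·(39/2, 25/2)−(19, 5)]
   so B = (20, 20)

B = (20, 20)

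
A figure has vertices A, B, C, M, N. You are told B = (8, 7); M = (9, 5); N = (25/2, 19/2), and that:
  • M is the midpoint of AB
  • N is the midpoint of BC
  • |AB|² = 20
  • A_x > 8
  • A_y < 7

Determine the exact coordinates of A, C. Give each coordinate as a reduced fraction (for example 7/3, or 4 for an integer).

1. A_x = 10  [A = 2·M−B = 2·(9, 5)−(8, 7)]
2. A_y = 3  [A = 2·M−B = 2·(9, 5)−(8, 7)]
   so A = (10, 3)
3. C_x = 17  [C = 2·N−B = 2·(25/2, 19/2)−(8, 7)]
4. C_y = 12  [C = 2·N−B = 2·(25/2, 19/2)−(8, 7)]
   so C = (17, 12)

A = (10, 3)
C = (17, 12)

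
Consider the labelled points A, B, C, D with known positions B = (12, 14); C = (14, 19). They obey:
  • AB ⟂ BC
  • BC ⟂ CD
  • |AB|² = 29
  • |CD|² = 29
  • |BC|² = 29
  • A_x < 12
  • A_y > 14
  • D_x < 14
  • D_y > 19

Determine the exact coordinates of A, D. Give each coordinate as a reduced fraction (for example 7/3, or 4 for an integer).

1. A_x = 7  [[AB ⟂ BC ⇒ -2x-5y+94=0] ∩ [|A−(12, 14)|²=29]]
2. A_y = 16  [[AB ⟂ BC ⇒ -2x-5y+94=0] ∩ [|A−(12, 14)|²=29]]
   so A = (7, 16)
3. D_x = 9  [[BC ⟂ CD ⇒ 2x+5y-123=0] ∩ [|D−(14, 19)|²=29]]
4. D_y = 21  [[BC ⟂ CD ⇒ 2x+5y-123=0] ∩ [|D−(14, 19)|²=29]]
   so D = (9, 21)

A = (7, 16)
D = (9, 21)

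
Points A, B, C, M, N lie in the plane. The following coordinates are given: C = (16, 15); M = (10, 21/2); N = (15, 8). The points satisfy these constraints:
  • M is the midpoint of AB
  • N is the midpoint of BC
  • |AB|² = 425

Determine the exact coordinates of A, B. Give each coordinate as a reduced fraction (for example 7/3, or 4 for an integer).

A = (6, 20)
B = (14, 1)

1. B_x = 14  [B = 2·N−C = 2·(15, 8)−(16, 15)]
2. B_y = 1  [B = 2·N−C = 2·(15, 8)−(16, 15)]
   so B = (14, 1)
3. A_x = 6  [A = 2·M−B = 2·(10, 21/2)−(14, 1)]
4. A_y = 20  [A = 2·M−B = 2·(10, 21/2)−(14, 1)]
   so A = (6, 20)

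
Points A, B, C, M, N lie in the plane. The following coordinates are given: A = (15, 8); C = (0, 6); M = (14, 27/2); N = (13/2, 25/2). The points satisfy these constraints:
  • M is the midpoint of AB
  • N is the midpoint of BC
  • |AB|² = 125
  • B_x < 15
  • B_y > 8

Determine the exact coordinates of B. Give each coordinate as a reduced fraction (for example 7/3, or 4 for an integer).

1. B_x = 13  [B = 2·M−A = 2·(14, 27/2)−(15, 8)]
2. B_y = 19  [B = 2·M−A = 2·(14, 27/2)−(15, 8)]
   so B = (13, 19)

B = (13, 19)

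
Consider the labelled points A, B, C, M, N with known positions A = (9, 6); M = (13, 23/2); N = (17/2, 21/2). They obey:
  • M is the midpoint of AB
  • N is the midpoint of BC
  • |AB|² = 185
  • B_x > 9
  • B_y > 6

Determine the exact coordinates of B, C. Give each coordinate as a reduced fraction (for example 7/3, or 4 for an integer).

1. B_x = 17  [B = 2·M−A = 2·(13, 23/2)−(9, 6)]
2. B_y = 17  [B = 2·M−A = 2·(13, 23/2)−(9, 6)]
   so B = (17, 17)
3. C_x = 0  [C = 2·N−B = 2·(17/2, 21/2)−(17, 17)]
4. C_y = 4  [C = 2·N−B = 2·(17/2, 21/2)−(17, 17)]
   so C = (0, 4)

B = (17, 17)
C = (0, 4)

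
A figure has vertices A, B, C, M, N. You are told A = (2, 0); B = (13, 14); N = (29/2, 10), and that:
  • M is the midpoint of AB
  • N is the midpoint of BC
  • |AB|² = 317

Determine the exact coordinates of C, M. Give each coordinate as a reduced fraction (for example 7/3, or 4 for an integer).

C = (16, 6)
M = (15/2, 7)

1. M_x = 15/2  [2·M = A+B = (2, 0)+(13, 14)]
2. M_y = 7  [2·M = A+B = (2, 0)+(13, 14)]
   so M = (15/2, 7)
3. C_x = 16  [C = 2·N−B = 2·(29/2, 10)−(13, 14)]
4. C_y = 6  [C = 2·N−B = 2·(29/2, 10)−(13, 14)]
   so C = (16, 6)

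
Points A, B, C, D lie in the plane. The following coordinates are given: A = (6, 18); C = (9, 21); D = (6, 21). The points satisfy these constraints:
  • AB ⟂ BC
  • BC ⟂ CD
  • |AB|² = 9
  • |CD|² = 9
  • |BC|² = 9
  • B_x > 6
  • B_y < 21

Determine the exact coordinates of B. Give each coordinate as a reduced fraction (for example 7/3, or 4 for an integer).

B = (9, 18)

1. B_x = 9  [[BC ⟂ CD ⇒ 3x-27=0] ∩ [|B−(6, 18)|²=9]]
2. B_y = 18  [[BC ⟂ CD ⇒ 3x-27=0] ∩ [|B−(6, 18)|²=9]]
   so B = (9, 18)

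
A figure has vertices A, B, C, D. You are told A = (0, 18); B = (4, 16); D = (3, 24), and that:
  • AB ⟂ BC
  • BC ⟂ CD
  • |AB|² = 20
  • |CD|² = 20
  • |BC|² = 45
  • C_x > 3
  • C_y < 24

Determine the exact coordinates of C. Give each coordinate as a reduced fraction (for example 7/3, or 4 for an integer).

C = (7, 22)

1. C_x = 7  [[AB ⟂ BC ⇒ 4x-2y+16=0] ∩ [|C−(3, 24)|²=20]]
2. C_y = 22  [[AB ⟂ BC ⇒ 4x-2y+16=0] ∩ [|C−(3, 24)|²=20]]
   so C = (7, 22)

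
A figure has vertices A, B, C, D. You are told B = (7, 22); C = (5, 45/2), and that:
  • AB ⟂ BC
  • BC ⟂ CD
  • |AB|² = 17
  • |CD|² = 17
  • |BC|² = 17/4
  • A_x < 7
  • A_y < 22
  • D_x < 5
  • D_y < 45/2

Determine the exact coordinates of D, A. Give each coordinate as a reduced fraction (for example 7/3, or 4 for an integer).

1. D_x = 4  [[BC ⟂ CD ⇒ -2x+1/2y-5/4=0] ∩ [|D−(5, 45/2)|²=17]]
2. D_y = 37/2  [[BC ⟂ CD ⇒ -2x+1/2y-5/4=0] ∩ [|D−(5, 45/2)|²=17]]
   so D = (4, 37/2)
3. A_x = 6  [[AB ⟂ BC ⇒ 2x-1/2y-3=0] ∩ [|A−(7, 22)|²=17]]
4. A_y = 18  [[AB ⟂ BC ⇒ 2x-1/2y-3=0] ∩ [|A−(7, 22)|²=17]]
   so A = (6, 18)

D = (4, 37/2)
A = (6, 18)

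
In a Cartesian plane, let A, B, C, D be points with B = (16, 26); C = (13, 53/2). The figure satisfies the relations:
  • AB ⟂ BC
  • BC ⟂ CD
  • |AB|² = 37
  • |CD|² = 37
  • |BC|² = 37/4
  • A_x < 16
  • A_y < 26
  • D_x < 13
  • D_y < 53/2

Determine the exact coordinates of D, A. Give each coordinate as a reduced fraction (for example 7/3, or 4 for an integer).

D = (12, 41/2)
A = (15, 20)

1. D_x = 12  [[BC ⟂ CD ⇒ -3x+1/2y+103/4=0] ∩ [|D−(13, 53/2)|²=37]]
2. D_y = 41/2  [[BC ⟂ CD ⇒ -3x+1/2y+103/4=0] ∩ [|D−(13, 53/2)|²=37]]
   so D = (12, 41/2)
3. A_x = 15  [[AB ⟂ BC ⇒ 3x-1/2y-35=0] ∩ [|A−(16, 26)|²=37]]
4. A_y = 20  [[AB ⟂ BC ⇒ 3x-1/2y-35=0] ∩ [|A−(16, 26)|²=37]]
   so A = (15, 20)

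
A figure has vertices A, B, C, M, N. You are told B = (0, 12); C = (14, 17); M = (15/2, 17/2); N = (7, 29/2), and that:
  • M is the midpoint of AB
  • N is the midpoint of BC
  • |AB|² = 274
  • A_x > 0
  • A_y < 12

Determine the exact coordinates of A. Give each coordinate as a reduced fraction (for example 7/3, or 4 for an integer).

A = (15, 5)

1. A_x = 15  [A = 2·M−B = 2·(15/2, 17/2)−(0, 12)]
2. A_y = 5  [A = 2·M−B = 2·(15/2, 17/2)−(0, 12)]
   so A = (15, 5)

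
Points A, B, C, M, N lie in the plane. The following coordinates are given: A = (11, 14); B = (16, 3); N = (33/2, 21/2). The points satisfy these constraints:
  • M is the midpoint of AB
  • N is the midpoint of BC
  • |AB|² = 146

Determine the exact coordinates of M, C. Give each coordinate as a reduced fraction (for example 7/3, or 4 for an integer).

1. M_x = 27/2  [2·M = A+B = (11, 14)+(16, 3)]
2. M_y = 17/2  [2·M = A+B = (11, 14)+(16, 3)]
   so M = (27/2, 17/2)
3. C_x = 17  [C = 2·N−B = 2·(33/2, 21/2)−(16, 3)]
4. C_y = 18  [C = 2·N−B = 2·(33/2, 21/2)−(16, 3)]
   so C = (17, 18)

M = (27/2, 17/2)
C = (17, 18)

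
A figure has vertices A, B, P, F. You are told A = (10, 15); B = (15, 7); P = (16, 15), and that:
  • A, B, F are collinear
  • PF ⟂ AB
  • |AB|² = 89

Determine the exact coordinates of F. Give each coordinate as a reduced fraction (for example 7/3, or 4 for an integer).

1. F_x = 1040/89  [[A, B, F are collinear ⇒ 8x+5y-155=0] ∩ [PF ⟂ AB ⇒ 5x-8y+40=0]]
2. F_y = 1095/89  [[A, B, F are collinear ⇒ 8x+5y-155=0] ∩ [PF ⟂ AB ⇒ 5x-8y+40=0]]
   so F = (1040/89, 1095/89)

F = (1040/89, 1095/89)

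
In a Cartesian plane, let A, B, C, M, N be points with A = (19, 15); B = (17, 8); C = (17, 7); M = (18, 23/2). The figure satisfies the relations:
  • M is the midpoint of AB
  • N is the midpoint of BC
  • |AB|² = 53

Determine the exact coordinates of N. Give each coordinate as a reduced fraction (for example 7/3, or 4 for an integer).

1. N_x = 17  [2·N = B+C = (17, 8)+(17, 7)]
2. N_y = 15/2  [2·N = B+C = (17, 8)+(17, 7)]
   so N = (17, 15/2)

N = (17, 15/2)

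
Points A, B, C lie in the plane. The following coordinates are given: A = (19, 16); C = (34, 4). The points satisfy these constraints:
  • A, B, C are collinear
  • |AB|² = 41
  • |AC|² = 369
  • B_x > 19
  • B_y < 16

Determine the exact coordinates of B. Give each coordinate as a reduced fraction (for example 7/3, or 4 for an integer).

1. B_x = 24  [[A, B, C are collinear ⇒ -12x-15y+468=0] ∩ [|B−(19, 16)|²=41]]
2. B_y = 12  [[A, B, C are collinear ⇒ -12x-15y+468=0] ∩ [|B−(19, 16)|²=41]]
   so B = (24, 12)

B = (24, 12)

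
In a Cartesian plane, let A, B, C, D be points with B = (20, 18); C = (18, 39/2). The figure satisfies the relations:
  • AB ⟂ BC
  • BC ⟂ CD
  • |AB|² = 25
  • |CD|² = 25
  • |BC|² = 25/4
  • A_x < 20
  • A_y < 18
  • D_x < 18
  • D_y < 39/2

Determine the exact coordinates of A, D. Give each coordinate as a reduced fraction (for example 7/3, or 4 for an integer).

1. A_x = 17  [[AB ⟂ BC ⇒ 2x-3/2y-13=0] ∩ [|A−(20, 18)|²=25]]
2. A_y = 14  [[AB ⟂ BC ⇒ 2x-3/2y-13=0] ∩ [|A−(20, 18)|²=25]]
   so A = (17, 14)
3. D_x = 15  [[BC ⟂ CD ⇒ -2x+3/2y+27/4=0] ∩ [|D−(18, 39/2)|²=25]]
4. D_y = 31/2  [[BC ⟂ CD ⇒ -2x+3/2y+27/4=0] ∩ [|D−(18, 39/2)|²=25]]
   so D = (15, 31/2)

A = (17, 14)
D = (15, 31/2)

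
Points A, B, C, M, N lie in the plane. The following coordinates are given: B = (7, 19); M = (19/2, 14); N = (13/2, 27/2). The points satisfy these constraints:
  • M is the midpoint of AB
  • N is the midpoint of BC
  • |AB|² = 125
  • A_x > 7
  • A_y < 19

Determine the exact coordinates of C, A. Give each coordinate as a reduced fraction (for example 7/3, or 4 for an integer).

1. A_x = 12  [A = 2·M−B = 2·(19/2, 14)−(7, 19)]
2. A_y = 9  [A = 2·M−B = 2·(19/2, 14)−(7, 19)]
   so A = (12, 9)
3. C_x = 6  [C = 2·N−B = 2·(13/2, 27/2)−(7, 19)]
4. C_y = 8  [C = 2·N−B = 2·(13/2, 27/2)−(7, 19)]
   so C = (6, 8)

C = (6, 8)
A = (12, 9)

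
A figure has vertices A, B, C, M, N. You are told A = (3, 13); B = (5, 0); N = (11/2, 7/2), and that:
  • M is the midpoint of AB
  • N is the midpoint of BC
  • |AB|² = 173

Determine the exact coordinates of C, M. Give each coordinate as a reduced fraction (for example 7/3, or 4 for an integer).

1. M_x = 4  [2·M = A+B = (3, 13)+(5, 0)]
2. M_y = 13/2  [2·M = A+B = (3, 13)+(5, 0)]
   so M = (4, 13/2)
3. C_x = 6  [C = 2·N−B = 2·(11/2, 7/2)−(5, 0)]
4. C_y = 7  [C = 2·N−B = 2·(11/2, 7/2)−(5, 0)]
   so C = (6, 7)

C = (6, 7)
M = (4, 13/2)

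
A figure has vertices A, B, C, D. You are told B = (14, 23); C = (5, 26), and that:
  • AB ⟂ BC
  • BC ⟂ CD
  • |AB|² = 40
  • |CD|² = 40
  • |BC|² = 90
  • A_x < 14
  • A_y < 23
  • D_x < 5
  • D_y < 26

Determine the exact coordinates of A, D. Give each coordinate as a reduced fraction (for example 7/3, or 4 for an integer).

1. A_x = 12  [[AB ⟂ BC ⇒ 9x-3y-57=0] ∩ [|A−(14, 23)|²=40]]
2. A_y = 17  [[AB ⟂ BC ⇒ 9x-3y-57=0] ∩ [|A−(14, 23)|²=40]]
   so A = (12, 17)
3. D_x = 3  [[BC ⟂ CD ⇒ -9x+3y-33=0] ∩ [|D−(5, 26)|²=40]]
4. D_y = 20  [[BC ⟂ CD ⇒ -9x+3y-33=0] ∩ [|D−(5, 26)|²=40]]
   so D = (3, 20)

A = (12, 17)
D = (3, 20)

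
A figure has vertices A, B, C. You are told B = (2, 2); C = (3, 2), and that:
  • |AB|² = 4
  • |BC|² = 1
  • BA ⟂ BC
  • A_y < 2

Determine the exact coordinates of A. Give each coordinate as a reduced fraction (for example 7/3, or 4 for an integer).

1. A_x = 2  [[BA ⟂ BC ⇒ 1x-2=0] ∩ [|A−(2, 2)|²=4]]
2. A_y = 0  [[BA ⟂ BC ⇒ 1x-2=0] ∩ [|A−(2, 2)|²=4]]
   so A = (2, 0)

A = (2, 0)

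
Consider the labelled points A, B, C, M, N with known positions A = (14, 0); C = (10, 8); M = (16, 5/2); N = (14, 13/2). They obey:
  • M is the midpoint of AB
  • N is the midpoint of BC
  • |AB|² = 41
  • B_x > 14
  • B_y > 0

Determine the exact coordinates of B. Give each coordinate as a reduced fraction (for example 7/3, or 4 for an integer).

B = (18, 5)

1. B_x = 18  [B = 2·M−A = 2·(16, 5/2)−(14, 0)]
2. B_y = 5  [B = 2·M−A = 2·(16, 5/2)−(14, 0)]
   so B = (18, 5)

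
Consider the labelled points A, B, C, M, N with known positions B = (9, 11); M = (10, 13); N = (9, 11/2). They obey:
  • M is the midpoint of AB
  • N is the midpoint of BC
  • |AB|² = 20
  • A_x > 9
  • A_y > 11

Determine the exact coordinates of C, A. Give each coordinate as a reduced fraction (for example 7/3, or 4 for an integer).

C = (9, 0)
A = (11, 15)

1. A_x = 11  [A = 2·M−B = 2·(10, 13)−(9, 11)]
2. A_y = 15  [A = 2·M−B = 2·(10, 13)−(9, 11)]
   so A = (11, 15)
3. C_x = 9  [C = 2·N−B = 2·(9, 11/2)−(9, 11)]
4. C_y = 0  [C = 2·N−B = 2·(9, 11/2)−(9, 11)]
   so C = (9, 0)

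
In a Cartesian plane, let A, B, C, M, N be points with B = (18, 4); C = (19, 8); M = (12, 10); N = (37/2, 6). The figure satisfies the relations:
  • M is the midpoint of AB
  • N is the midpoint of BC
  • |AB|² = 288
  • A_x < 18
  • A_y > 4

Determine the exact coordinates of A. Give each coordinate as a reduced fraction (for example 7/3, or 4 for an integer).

A = (6, 16)

1. A_x = 6  [A = 2·M−B = 2·(12, 10)−(18, 4)]
2. A_y = 16  [A = 2·M−B = 2·(12, 10)−(18, 4)]
   so A = (6, 16)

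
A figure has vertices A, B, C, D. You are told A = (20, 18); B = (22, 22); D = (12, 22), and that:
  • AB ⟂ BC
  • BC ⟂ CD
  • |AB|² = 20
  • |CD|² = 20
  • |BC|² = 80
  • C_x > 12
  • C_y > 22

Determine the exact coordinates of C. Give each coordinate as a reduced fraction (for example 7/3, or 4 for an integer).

C = (14, 26)

1. C_x = 14  [[AB ⟂ BC ⇒ 2x+4y-132=0] ∩ [|C−(12, 22)|²=20]]
2. C_y = 26  [[AB ⟂ BC ⇒ 2x+4y-132=0] ∩ [|C−(12, 22)|²=20]]
   so C = (14, 26)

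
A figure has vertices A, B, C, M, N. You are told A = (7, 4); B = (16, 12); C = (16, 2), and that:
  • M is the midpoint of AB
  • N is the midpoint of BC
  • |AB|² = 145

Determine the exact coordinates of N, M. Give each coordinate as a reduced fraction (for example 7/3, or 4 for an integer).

1. M_x = 23/2  [2·M = A+B = (7, 4)+(16, 12)]
2. M_y = 8  [2·M = A+B = (7, 4)+(16, 12)]
   so M = (23/2, 8)
3. N_x = 16  [2·N = B+C = (16, 12)+(16, 2)]
4. N_y = 7  [2·N = B+C = (16, 12)+(16, 2)]
   so N = (16, 7)

N = (16, 7)
M = (23/2, 8)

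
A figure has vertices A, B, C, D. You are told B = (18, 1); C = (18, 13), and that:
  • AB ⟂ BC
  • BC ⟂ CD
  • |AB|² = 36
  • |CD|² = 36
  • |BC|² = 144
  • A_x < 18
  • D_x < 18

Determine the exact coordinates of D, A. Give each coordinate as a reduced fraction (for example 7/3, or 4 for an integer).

D = (12, 13)
A = (12, 1)

1. D_x = 12  [[BC ⟂ CD ⇒ 12y-156=0] ∩ [|D−(18, 13)|²=36]]
2. D_y = 13  [[BC ⟂ CD ⇒ 12y-156=0] ∩ [|D−(18, 13)|²=36]]
   so D = (12, 13)
3. A_x = 12  [[AB ⟂ BC ⇒ -12y+12=0] ∩ [|A−(18, 1)|²=36]]
4. A_y = 1  [[AB ⟂ BC ⇒ -12y+12=0] ∩ [|A−(18, 1)|²=36]]
   so A = (12, 1)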